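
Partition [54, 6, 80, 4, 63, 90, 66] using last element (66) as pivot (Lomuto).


Pivot: 66
  54 <= 66: advance i (no swap)
  6 <= 66: advance i (no swap)
  4 <= 66: swap -> [54, 6, 4, 80, 63, 90, 66]
  63 <= 66: swap -> [54, 6, 4, 63, 80, 90, 66]
Place pivot at 4: [54, 6, 4, 63, 66, 90, 80]

Partitioned: [54, 6, 4, 63, 66, 90, 80]


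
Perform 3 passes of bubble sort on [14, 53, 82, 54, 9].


Initial: [14, 53, 82, 54, 9]
Pass 1: [14, 53, 54, 9, 82] (2 swaps)
Pass 2: [14, 53, 9, 54, 82] (1 swaps)
Pass 3: [14, 9, 53, 54, 82] (1 swaps)

After 3 passes: [14, 9, 53, 54, 82]


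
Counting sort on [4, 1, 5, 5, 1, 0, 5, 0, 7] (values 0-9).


Input: [4, 1, 5, 5, 1, 0, 5, 0, 7]
Counts: [2, 2, 0, 0, 1, 3, 0, 1, 0, 0]

Sorted: [0, 0, 1, 1, 4, 5, 5, 5, 7]


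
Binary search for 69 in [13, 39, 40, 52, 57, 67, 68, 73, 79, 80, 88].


Step 1: lo=0, hi=10, mid=5, val=67
Step 2: lo=6, hi=10, mid=8, val=79
Step 3: lo=6, hi=7, mid=6, val=68
Step 4: lo=7, hi=7, mid=7, val=73

Not found


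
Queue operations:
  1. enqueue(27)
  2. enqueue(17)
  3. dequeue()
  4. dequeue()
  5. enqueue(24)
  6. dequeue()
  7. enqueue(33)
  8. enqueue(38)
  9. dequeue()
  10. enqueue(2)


enqueue(27) -> [27]
enqueue(17) -> [27, 17]
dequeue()->27, [17]
dequeue()->17, []
enqueue(24) -> [24]
dequeue()->24, []
enqueue(33) -> [33]
enqueue(38) -> [33, 38]
dequeue()->33, [38]
enqueue(2) -> [38, 2]

Final queue: [38, 2]


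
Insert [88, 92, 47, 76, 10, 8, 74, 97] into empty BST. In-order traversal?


Insert 88: root
Insert 92: R from 88
Insert 47: L from 88
Insert 76: L from 88 -> R from 47
Insert 10: L from 88 -> L from 47
Insert 8: L from 88 -> L from 47 -> L from 10
Insert 74: L from 88 -> R from 47 -> L from 76
Insert 97: R from 88 -> R from 92

In-order: [8, 10, 47, 74, 76, 88, 92, 97]


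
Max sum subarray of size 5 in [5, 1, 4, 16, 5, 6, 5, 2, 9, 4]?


[0:5]: 31
[1:6]: 32
[2:7]: 36
[3:8]: 34
[4:9]: 27
[5:10]: 26

Max: 36 at [2:7]


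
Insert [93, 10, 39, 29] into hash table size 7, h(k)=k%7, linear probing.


Insert 93: h=2 -> slot 2
Insert 10: h=3 -> slot 3
Insert 39: h=4 -> slot 4
Insert 29: h=1 -> slot 1

Table: [None, 29, 93, 10, 39, None, None]


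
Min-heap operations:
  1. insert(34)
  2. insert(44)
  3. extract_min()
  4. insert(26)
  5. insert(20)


insert(34) -> [34]
insert(44) -> [34, 44]
extract_min()->34, [44]
insert(26) -> [26, 44]
insert(20) -> [20, 44, 26]

Final heap: [20, 44, 26]


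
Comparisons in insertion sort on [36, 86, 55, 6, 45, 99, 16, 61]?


Algorithm: insertion sort
Input: [36, 86, 55, 6, 45, 99, 16, 61]
Sorted: [6, 16, 36, 45, 55, 61, 86, 99]

19


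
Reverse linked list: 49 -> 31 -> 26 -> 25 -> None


Step 1: curr=49, set curr.next=prev(None) | reversed so far: 49
Step 2: curr=31, set curr.next=prev(49) | reversed so far: 31 -> 49
Step 3: curr=26, set curr.next=prev(31) | reversed so far: 26 -> 31 -> 49
Step 4: curr=25, set curr.next=prev(26) | reversed so far: 25 -> 26 -> 31 -> 49

25 -> 26 -> 31 -> 49 -> None


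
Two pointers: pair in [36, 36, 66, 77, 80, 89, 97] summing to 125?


lo=0(36)+hi=6(97)=133
lo=0(36)+hi=5(89)=125

Yes: 36+89=125


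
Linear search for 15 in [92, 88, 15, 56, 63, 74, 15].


i=0: 92!=15
i=1: 88!=15
i=2: 15==15 found!

Found at 2, 3 comps


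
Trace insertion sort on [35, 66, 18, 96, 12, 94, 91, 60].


Initial: [35, 66, 18, 96, 12, 94, 91, 60]
Insert 66: [35, 66, 18, 96, 12, 94, 91, 60]
Insert 18: [18, 35, 66, 96, 12, 94, 91, 60]
Insert 96: [18, 35, 66, 96, 12, 94, 91, 60]
Insert 12: [12, 18, 35, 66, 96, 94, 91, 60]
Insert 94: [12, 18, 35, 66, 94, 96, 91, 60]
Insert 91: [12, 18, 35, 66, 91, 94, 96, 60]
Insert 60: [12, 18, 35, 60, 66, 91, 94, 96]

Sorted: [12, 18, 35, 60, 66, 91, 94, 96]


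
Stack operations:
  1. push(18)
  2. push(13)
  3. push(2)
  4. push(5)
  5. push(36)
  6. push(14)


push(18) -> [18]
push(13) -> [18, 13]
push(2) -> [18, 13, 2]
push(5) -> [18, 13, 2, 5]
push(36) -> [18, 13, 2, 5, 36]
push(14) -> [18, 13, 2, 5, 36, 14]

Final stack: [18, 13, 2, 5, 36, 14]


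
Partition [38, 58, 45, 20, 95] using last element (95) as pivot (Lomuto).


Pivot: 95
  38 <= 95: advance i (no swap)
  58 <= 95: advance i (no swap)
  45 <= 95: advance i (no swap)
  20 <= 95: advance i (no swap)
Place pivot at 4: [38, 58, 45, 20, 95]

Partitioned: [38, 58, 45, 20, 95]


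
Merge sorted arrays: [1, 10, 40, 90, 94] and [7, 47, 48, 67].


Take 1 from A
Take 7 from B
Take 10 from A
Take 40 from A
Take 47 from B
Take 48 from B
Take 67 from B

Merged: [1, 7, 10, 40, 47, 48, 67, 90, 94]


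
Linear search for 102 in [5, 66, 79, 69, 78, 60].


i=0: 5!=102
i=1: 66!=102
i=2: 79!=102
i=3: 69!=102
i=4: 78!=102
i=5: 60!=102

Not found, 6 comps


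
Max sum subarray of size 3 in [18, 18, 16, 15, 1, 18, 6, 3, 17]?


[0:3]: 52
[1:4]: 49
[2:5]: 32
[3:6]: 34
[4:7]: 25
[5:8]: 27
[6:9]: 26

Max: 52 at [0:3]


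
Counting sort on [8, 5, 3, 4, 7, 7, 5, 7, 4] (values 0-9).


Input: [8, 5, 3, 4, 7, 7, 5, 7, 4]
Counts: [0, 0, 0, 1, 2, 2, 0, 3, 1, 0]

Sorted: [3, 4, 4, 5, 5, 7, 7, 7, 8]


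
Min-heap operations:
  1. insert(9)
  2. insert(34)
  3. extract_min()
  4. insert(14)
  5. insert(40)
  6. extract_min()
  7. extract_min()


insert(9) -> [9]
insert(34) -> [9, 34]
extract_min()->9, [34]
insert(14) -> [14, 34]
insert(40) -> [14, 34, 40]
extract_min()->14, [34, 40]
extract_min()->34, [40]

Final heap: [40]


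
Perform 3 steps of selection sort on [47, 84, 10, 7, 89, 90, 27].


Initial: [47, 84, 10, 7, 89, 90, 27]
Step 1: min=7 at 3
  Swap: [7, 84, 10, 47, 89, 90, 27]
Step 2: min=10 at 2
  Swap: [7, 10, 84, 47, 89, 90, 27]
Step 3: min=27 at 6
  Swap: [7, 10, 27, 47, 89, 90, 84]

After 3 steps: [7, 10, 27, 47, 89, 90, 84]


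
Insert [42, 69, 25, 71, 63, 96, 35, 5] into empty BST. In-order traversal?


Insert 42: root
Insert 69: R from 42
Insert 25: L from 42
Insert 71: R from 42 -> R from 69
Insert 63: R from 42 -> L from 69
Insert 96: R from 42 -> R from 69 -> R from 71
Insert 35: L from 42 -> R from 25
Insert 5: L from 42 -> L from 25

In-order: [5, 25, 35, 42, 63, 69, 71, 96]


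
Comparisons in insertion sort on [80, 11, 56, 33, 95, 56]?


Algorithm: insertion sort
Input: [80, 11, 56, 33, 95, 56]
Sorted: [11, 33, 56, 56, 80, 95]

10


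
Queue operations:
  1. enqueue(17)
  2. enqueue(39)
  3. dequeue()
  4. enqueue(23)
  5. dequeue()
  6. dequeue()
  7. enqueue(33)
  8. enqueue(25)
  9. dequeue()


enqueue(17) -> [17]
enqueue(39) -> [17, 39]
dequeue()->17, [39]
enqueue(23) -> [39, 23]
dequeue()->39, [23]
dequeue()->23, []
enqueue(33) -> [33]
enqueue(25) -> [33, 25]
dequeue()->33, [25]

Final queue: [25]


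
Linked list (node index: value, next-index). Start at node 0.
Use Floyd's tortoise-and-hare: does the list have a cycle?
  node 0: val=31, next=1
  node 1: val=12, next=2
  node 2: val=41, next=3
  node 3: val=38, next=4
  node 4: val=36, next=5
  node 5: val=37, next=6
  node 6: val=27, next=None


Floyd's tortoise (slow, +1) and hare (fast, +2):
  init: slow=0, fast=0
  step 1: slow=1, fast=2
  step 2: slow=2, fast=4
  step 3: slow=3, fast=6
  step 4: fast -> None, no cycle

Cycle: no


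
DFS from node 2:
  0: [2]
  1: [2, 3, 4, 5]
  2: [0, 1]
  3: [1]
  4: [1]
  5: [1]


Visit 2, push [1, 0]
Visit 0, push []
Visit 1, push [5, 4, 3]
Visit 3, push []
Visit 4, push []
Visit 5, push []

DFS order: [2, 0, 1, 3, 4, 5]


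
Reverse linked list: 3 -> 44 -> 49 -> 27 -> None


Step 1: curr=3, set curr.next=prev(None) | reversed so far: 3
Step 2: curr=44, set curr.next=prev(3) | reversed so far: 44 -> 3
Step 3: curr=49, set curr.next=prev(44) | reversed so far: 49 -> 44 -> 3
Step 4: curr=27, set curr.next=prev(49) | reversed so far: 27 -> 49 -> 44 -> 3

27 -> 49 -> 44 -> 3 -> None


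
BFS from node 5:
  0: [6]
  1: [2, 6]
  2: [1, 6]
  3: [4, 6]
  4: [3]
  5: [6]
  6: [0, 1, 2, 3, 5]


Visit 5, enqueue [6]
Visit 6, enqueue [0, 1, 2, 3]
Visit 0, enqueue []
Visit 1, enqueue []
Visit 2, enqueue []
Visit 3, enqueue [4]
Visit 4, enqueue []

BFS order: [5, 6, 0, 1, 2, 3, 4]


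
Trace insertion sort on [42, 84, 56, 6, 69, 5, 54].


Initial: [42, 84, 56, 6, 69, 5, 54]
Insert 84: [42, 84, 56, 6, 69, 5, 54]
Insert 56: [42, 56, 84, 6, 69, 5, 54]
Insert 6: [6, 42, 56, 84, 69, 5, 54]
Insert 69: [6, 42, 56, 69, 84, 5, 54]
Insert 5: [5, 6, 42, 56, 69, 84, 54]
Insert 54: [5, 6, 42, 54, 56, 69, 84]

Sorted: [5, 6, 42, 54, 56, 69, 84]


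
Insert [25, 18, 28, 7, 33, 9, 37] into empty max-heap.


Insert 25: [25]
Insert 18: [25, 18]
Insert 28: [28, 18, 25]
Insert 7: [28, 18, 25, 7]
Insert 33: [33, 28, 25, 7, 18]
Insert 9: [33, 28, 25, 7, 18, 9]
Insert 37: [37, 28, 33, 7, 18, 9, 25]

Final heap: [37, 28, 33, 7, 18, 9, 25]


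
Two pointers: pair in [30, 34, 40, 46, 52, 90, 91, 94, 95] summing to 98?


lo=0(30)+hi=8(95)=125
lo=0(30)+hi=7(94)=124
lo=0(30)+hi=6(91)=121
lo=0(30)+hi=5(90)=120
lo=0(30)+hi=4(52)=82
lo=1(34)+hi=4(52)=86
lo=2(40)+hi=4(52)=92
lo=3(46)+hi=4(52)=98

Yes: 46+52=98


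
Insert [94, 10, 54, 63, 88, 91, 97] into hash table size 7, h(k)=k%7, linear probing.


Insert 94: h=3 -> slot 3
Insert 10: h=3, 1 probes -> slot 4
Insert 54: h=5 -> slot 5
Insert 63: h=0 -> slot 0
Insert 88: h=4, 2 probes -> slot 6
Insert 91: h=0, 1 probes -> slot 1
Insert 97: h=6, 3 probes -> slot 2

Table: [63, 91, 97, 94, 10, 54, 88]


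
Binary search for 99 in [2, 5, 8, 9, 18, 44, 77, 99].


Step 1: lo=0, hi=7, mid=3, val=9
Step 2: lo=4, hi=7, mid=5, val=44
Step 3: lo=6, hi=7, mid=6, val=77
Step 4: lo=7, hi=7, mid=7, val=99

Found at index 7


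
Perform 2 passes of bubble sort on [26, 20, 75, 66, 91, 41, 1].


Initial: [26, 20, 75, 66, 91, 41, 1]
Pass 1: [20, 26, 66, 75, 41, 1, 91] (4 swaps)
Pass 2: [20, 26, 66, 41, 1, 75, 91] (2 swaps)

After 2 passes: [20, 26, 66, 41, 1, 75, 91]


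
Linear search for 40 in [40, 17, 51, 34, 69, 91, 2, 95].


i=0: 40==40 found!

Found at 0, 1 comps


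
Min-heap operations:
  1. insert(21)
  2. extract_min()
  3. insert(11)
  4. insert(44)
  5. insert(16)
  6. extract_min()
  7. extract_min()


insert(21) -> [21]
extract_min()->21, []
insert(11) -> [11]
insert(44) -> [11, 44]
insert(16) -> [11, 44, 16]
extract_min()->11, [16, 44]
extract_min()->16, [44]

Final heap: [44]


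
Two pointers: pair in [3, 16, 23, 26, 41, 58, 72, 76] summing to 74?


lo=0(3)+hi=7(76)=79
lo=0(3)+hi=6(72)=75
lo=0(3)+hi=5(58)=61
lo=1(16)+hi=5(58)=74

Yes: 16+58=74


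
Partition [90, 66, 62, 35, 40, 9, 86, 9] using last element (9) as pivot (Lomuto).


Pivot: 9
  9 <= 9: swap -> [9, 66, 62, 35, 40, 90, 86, 9]
Place pivot at 1: [9, 9, 62, 35, 40, 90, 86, 66]

Partitioned: [9, 9, 62, 35, 40, 90, 86, 66]


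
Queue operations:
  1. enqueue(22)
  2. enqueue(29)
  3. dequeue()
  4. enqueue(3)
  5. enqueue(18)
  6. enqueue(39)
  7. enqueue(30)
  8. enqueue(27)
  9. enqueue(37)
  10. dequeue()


enqueue(22) -> [22]
enqueue(29) -> [22, 29]
dequeue()->22, [29]
enqueue(3) -> [29, 3]
enqueue(18) -> [29, 3, 18]
enqueue(39) -> [29, 3, 18, 39]
enqueue(30) -> [29, 3, 18, 39, 30]
enqueue(27) -> [29, 3, 18, 39, 30, 27]
enqueue(37) -> [29, 3, 18, 39, 30, 27, 37]
dequeue()->29, [3, 18, 39, 30, 27, 37]

Final queue: [3, 18, 39, 30, 27, 37]


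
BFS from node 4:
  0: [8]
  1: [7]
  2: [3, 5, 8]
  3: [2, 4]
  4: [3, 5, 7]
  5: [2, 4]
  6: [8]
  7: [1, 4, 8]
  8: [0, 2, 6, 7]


Visit 4, enqueue [3, 5, 7]
Visit 3, enqueue [2]
Visit 5, enqueue []
Visit 7, enqueue [1, 8]
Visit 2, enqueue []
Visit 1, enqueue []
Visit 8, enqueue [0, 6]
Visit 0, enqueue []
Visit 6, enqueue []

BFS order: [4, 3, 5, 7, 2, 1, 8, 0, 6]


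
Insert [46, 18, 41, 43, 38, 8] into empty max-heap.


Insert 46: [46]
Insert 18: [46, 18]
Insert 41: [46, 18, 41]
Insert 43: [46, 43, 41, 18]
Insert 38: [46, 43, 41, 18, 38]
Insert 8: [46, 43, 41, 18, 38, 8]

Final heap: [46, 43, 41, 18, 38, 8]


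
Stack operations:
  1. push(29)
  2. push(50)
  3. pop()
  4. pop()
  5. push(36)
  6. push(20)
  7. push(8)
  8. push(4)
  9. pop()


push(29) -> [29]
push(50) -> [29, 50]
pop()->50, [29]
pop()->29, []
push(36) -> [36]
push(20) -> [36, 20]
push(8) -> [36, 20, 8]
push(4) -> [36, 20, 8, 4]
pop()->4, [36, 20, 8]

Final stack: [36, 20, 8]


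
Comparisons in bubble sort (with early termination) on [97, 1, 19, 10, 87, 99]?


Algorithm: bubble sort (with early termination)
Input: [97, 1, 19, 10, 87, 99]
Sorted: [1, 10, 19, 87, 97, 99]

12


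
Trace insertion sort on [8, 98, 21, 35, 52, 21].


Initial: [8, 98, 21, 35, 52, 21]
Insert 98: [8, 98, 21, 35, 52, 21]
Insert 21: [8, 21, 98, 35, 52, 21]
Insert 35: [8, 21, 35, 98, 52, 21]
Insert 52: [8, 21, 35, 52, 98, 21]
Insert 21: [8, 21, 21, 35, 52, 98]

Sorted: [8, 21, 21, 35, 52, 98]


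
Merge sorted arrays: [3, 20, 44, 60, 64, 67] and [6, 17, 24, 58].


Take 3 from A
Take 6 from B
Take 17 from B
Take 20 from A
Take 24 from B
Take 44 from A
Take 58 from B

Merged: [3, 6, 17, 20, 24, 44, 58, 60, 64, 67]


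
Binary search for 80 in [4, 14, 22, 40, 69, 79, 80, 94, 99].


Step 1: lo=0, hi=8, mid=4, val=69
Step 2: lo=5, hi=8, mid=6, val=80

Found at index 6


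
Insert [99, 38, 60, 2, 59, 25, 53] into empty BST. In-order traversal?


Insert 99: root
Insert 38: L from 99
Insert 60: L from 99 -> R from 38
Insert 2: L from 99 -> L from 38
Insert 59: L from 99 -> R from 38 -> L from 60
Insert 25: L from 99 -> L from 38 -> R from 2
Insert 53: L from 99 -> R from 38 -> L from 60 -> L from 59

In-order: [2, 25, 38, 53, 59, 60, 99]


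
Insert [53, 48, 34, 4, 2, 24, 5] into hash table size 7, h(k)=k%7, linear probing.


Insert 53: h=4 -> slot 4
Insert 48: h=6 -> slot 6
Insert 34: h=6, 1 probes -> slot 0
Insert 4: h=4, 1 probes -> slot 5
Insert 2: h=2 -> slot 2
Insert 24: h=3 -> slot 3
Insert 5: h=5, 3 probes -> slot 1

Table: [34, 5, 2, 24, 53, 4, 48]


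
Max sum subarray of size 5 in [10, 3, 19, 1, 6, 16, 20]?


[0:5]: 39
[1:6]: 45
[2:7]: 62

Max: 62 at [2:7]


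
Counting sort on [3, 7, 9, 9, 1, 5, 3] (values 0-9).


Input: [3, 7, 9, 9, 1, 5, 3]
Counts: [0, 1, 0, 2, 0, 1, 0, 1, 0, 2]

Sorted: [1, 3, 3, 5, 7, 9, 9]


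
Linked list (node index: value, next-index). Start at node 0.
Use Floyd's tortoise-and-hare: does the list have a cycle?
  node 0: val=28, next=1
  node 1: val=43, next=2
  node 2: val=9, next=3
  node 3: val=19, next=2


Floyd's tortoise (slow, +1) and hare (fast, +2):
  init: slow=0, fast=0
  step 1: slow=1, fast=2
  step 2: slow=2, fast=2
  slow == fast at node 2: cycle detected

Cycle: yes


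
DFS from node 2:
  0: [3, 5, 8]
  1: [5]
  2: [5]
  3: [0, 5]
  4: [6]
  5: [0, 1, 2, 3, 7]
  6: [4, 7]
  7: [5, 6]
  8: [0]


Visit 2, push [5]
Visit 5, push [7, 3, 1, 0]
Visit 0, push [8, 3]
Visit 3, push []
Visit 8, push []
Visit 1, push []
Visit 7, push [6]
Visit 6, push [4]
Visit 4, push []

DFS order: [2, 5, 0, 3, 8, 1, 7, 6, 4]


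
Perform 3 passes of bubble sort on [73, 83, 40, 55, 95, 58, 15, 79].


Initial: [73, 83, 40, 55, 95, 58, 15, 79]
Pass 1: [73, 40, 55, 83, 58, 15, 79, 95] (5 swaps)
Pass 2: [40, 55, 73, 58, 15, 79, 83, 95] (5 swaps)
Pass 3: [40, 55, 58, 15, 73, 79, 83, 95] (2 swaps)

After 3 passes: [40, 55, 58, 15, 73, 79, 83, 95]


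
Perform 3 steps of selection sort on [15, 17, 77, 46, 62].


Initial: [15, 17, 77, 46, 62]
Step 1: min=15 at 0
  Swap: [15, 17, 77, 46, 62]
Step 2: min=17 at 1
  Swap: [15, 17, 77, 46, 62]
Step 3: min=46 at 3
  Swap: [15, 17, 46, 77, 62]

After 3 steps: [15, 17, 46, 77, 62]


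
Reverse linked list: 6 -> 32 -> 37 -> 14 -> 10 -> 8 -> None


Step 1: curr=6, set curr.next=prev(None) | reversed so far: 6
Step 2: curr=32, set curr.next=prev(6) | reversed so far: 32 -> 6
Step 3: curr=37, set curr.next=prev(32) | reversed so far: 37 -> 32 -> 6
Step 4: curr=14, set curr.next=prev(37) | reversed so far: 14 -> 37 -> 32 -> 6
Step 5: curr=10, set curr.next=prev(14) | reversed so far: 10 -> 14 -> 37 -> 32 -> 6
Step 6: curr=8, set curr.next=prev(10) | reversed so far: 8 -> 10 -> 14 -> 37 -> 32 -> 6

8 -> 10 -> 14 -> 37 -> 32 -> 6 -> None


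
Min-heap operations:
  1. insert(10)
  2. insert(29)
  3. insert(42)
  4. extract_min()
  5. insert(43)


insert(10) -> [10]
insert(29) -> [10, 29]
insert(42) -> [10, 29, 42]
extract_min()->10, [29, 42]
insert(43) -> [29, 42, 43]

Final heap: [29, 42, 43]


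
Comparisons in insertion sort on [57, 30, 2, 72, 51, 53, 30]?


Algorithm: insertion sort
Input: [57, 30, 2, 72, 51, 53, 30]
Sorted: [2, 30, 30, 51, 53, 57, 72]

15


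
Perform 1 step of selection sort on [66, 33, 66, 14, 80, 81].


Initial: [66, 33, 66, 14, 80, 81]
Step 1: min=14 at 3
  Swap: [14, 33, 66, 66, 80, 81]

After 1 step: [14, 33, 66, 66, 80, 81]


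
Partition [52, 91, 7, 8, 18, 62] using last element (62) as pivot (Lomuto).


Pivot: 62
  52 <= 62: advance i (no swap)
  7 <= 62: swap -> [52, 7, 91, 8, 18, 62]
  8 <= 62: swap -> [52, 7, 8, 91, 18, 62]
  18 <= 62: swap -> [52, 7, 8, 18, 91, 62]
Place pivot at 4: [52, 7, 8, 18, 62, 91]

Partitioned: [52, 7, 8, 18, 62, 91]


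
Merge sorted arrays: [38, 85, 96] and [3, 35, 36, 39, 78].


Take 3 from B
Take 35 from B
Take 36 from B
Take 38 from A
Take 39 from B
Take 78 from B

Merged: [3, 35, 36, 38, 39, 78, 85, 96]


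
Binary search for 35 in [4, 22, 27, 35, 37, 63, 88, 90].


Step 1: lo=0, hi=7, mid=3, val=35

Found at index 3


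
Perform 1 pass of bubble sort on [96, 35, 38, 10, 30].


Initial: [96, 35, 38, 10, 30]
Pass 1: [35, 38, 10, 30, 96] (4 swaps)

After 1 pass: [35, 38, 10, 30, 96]


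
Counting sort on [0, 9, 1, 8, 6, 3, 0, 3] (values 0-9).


Input: [0, 9, 1, 8, 6, 3, 0, 3]
Counts: [2, 1, 0, 2, 0, 0, 1, 0, 1, 1]

Sorted: [0, 0, 1, 3, 3, 6, 8, 9]


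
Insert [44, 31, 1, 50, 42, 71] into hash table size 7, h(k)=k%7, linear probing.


Insert 44: h=2 -> slot 2
Insert 31: h=3 -> slot 3
Insert 1: h=1 -> slot 1
Insert 50: h=1, 3 probes -> slot 4
Insert 42: h=0 -> slot 0
Insert 71: h=1, 4 probes -> slot 5

Table: [42, 1, 44, 31, 50, 71, None]


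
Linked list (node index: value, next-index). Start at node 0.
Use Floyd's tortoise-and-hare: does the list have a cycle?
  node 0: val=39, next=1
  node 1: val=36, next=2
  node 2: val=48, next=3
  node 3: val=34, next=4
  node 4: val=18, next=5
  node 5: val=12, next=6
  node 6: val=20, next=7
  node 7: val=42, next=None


Floyd's tortoise (slow, +1) and hare (fast, +2):
  init: slow=0, fast=0
  step 1: slow=1, fast=2
  step 2: slow=2, fast=4
  step 3: slow=3, fast=6
  step 4: fast 6->7->None, no cycle

Cycle: no


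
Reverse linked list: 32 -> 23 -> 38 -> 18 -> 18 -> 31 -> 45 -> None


Step 1: curr=32, set curr.next=prev(None) | reversed so far: 32
Step 2: curr=23, set curr.next=prev(32) | reversed so far: 23 -> 32
Step 3: curr=38, set curr.next=prev(23) | reversed so far: 38 -> 23 -> 32
Step 4: curr=18, set curr.next=prev(38) | reversed so far: 18 -> 38 -> 23 -> 32
Step 5: curr=18, set curr.next=prev(18) | reversed so far: 18 -> 18 -> 38 -> 23 -> 32
Step 6: curr=31, set curr.next=prev(18) | reversed so far: 31 -> 18 -> 18 -> 38 -> 23 -> 32
Step 7: curr=45, set curr.next=prev(31) | reversed so far: 45 -> 31 -> 18 -> 18 -> 38 -> 23 -> 32

45 -> 31 -> 18 -> 18 -> 38 -> 23 -> 32 -> None


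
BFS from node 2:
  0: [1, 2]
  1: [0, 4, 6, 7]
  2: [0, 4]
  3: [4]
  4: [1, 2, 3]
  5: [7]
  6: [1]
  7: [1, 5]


Visit 2, enqueue [0, 4]
Visit 0, enqueue [1]
Visit 4, enqueue [3]
Visit 1, enqueue [6, 7]
Visit 3, enqueue []
Visit 6, enqueue []
Visit 7, enqueue [5]
Visit 5, enqueue []

BFS order: [2, 0, 4, 1, 3, 6, 7, 5]


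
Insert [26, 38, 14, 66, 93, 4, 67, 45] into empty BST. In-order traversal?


Insert 26: root
Insert 38: R from 26
Insert 14: L from 26
Insert 66: R from 26 -> R from 38
Insert 93: R from 26 -> R from 38 -> R from 66
Insert 4: L from 26 -> L from 14
Insert 67: R from 26 -> R from 38 -> R from 66 -> L from 93
Insert 45: R from 26 -> R from 38 -> L from 66

In-order: [4, 14, 26, 38, 45, 66, 67, 93]


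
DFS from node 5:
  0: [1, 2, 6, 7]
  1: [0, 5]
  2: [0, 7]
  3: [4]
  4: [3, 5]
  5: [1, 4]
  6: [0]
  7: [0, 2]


Visit 5, push [4, 1]
Visit 1, push [0]
Visit 0, push [7, 6, 2]
Visit 2, push [7]
Visit 7, push []
Visit 6, push []
Visit 4, push [3]
Visit 3, push []

DFS order: [5, 1, 0, 2, 7, 6, 4, 3]


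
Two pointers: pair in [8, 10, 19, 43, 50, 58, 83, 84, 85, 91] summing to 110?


lo=0(8)+hi=9(91)=99
lo=1(10)+hi=9(91)=101
lo=2(19)+hi=9(91)=110

Yes: 19+91=110


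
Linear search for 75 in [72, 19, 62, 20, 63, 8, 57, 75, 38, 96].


i=0: 72!=75
i=1: 19!=75
i=2: 62!=75
i=3: 20!=75
i=4: 63!=75
i=5: 8!=75
i=6: 57!=75
i=7: 75==75 found!

Found at 7, 8 comps


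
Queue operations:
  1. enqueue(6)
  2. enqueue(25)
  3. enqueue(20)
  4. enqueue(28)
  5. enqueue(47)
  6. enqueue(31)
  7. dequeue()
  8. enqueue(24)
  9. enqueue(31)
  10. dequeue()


enqueue(6) -> [6]
enqueue(25) -> [6, 25]
enqueue(20) -> [6, 25, 20]
enqueue(28) -> [6, 25, 20, 28]
enqueue(47) -> [6, 25, 20, 28, 47]
enqueue(31) -> [6, 25, 20, 28, 47, 31]
dequeue()->6, [25, 20, 28, 47, 31]
enqueue(24) -> [25, 20, 28, 47, 31, 24]
enqueue(31) -> [25, 20, 28, 47, 31, 24, 31]
dequeue()->25, [20, 28, 47, 31, 24, 31]

Final queue: [20, 28, 47, 31, 24, 31]


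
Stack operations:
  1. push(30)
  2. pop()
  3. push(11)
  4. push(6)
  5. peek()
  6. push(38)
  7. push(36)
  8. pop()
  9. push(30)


push(30) -> [30]
pop()->30, []
push(11) -> [11]
push(6) -> [11, 6]
peek()->6
push(38) -> [11, 6, 38]
push(36) -> [11, 6, 38, 36]
pop()->36, [11, 6, 38]
push(30) -> [11, 6, 38, 30]

Final stack: [11, 6, 38, 30]


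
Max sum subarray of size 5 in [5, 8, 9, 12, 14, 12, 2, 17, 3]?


[0:5]: 48
[1:6]: 55
[2:7]: 49
[3:8]: 57
[4:9]: 48

Max: 57 at [3:8]


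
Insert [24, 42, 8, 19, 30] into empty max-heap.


Insert 24: [24]
Insert 42: [42, 24]
Insert 8: [42, 24, 8]
Insert 19: [42, 24, 8, 19]
Insert 30: [42, 30, 8, 19, 24]

Final heap: [42, 30, 8, 19, 24]


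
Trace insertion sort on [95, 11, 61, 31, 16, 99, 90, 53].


Initial: [95, 11, 61, 31, 16, 99, 90, 53]
Insert 11: [11, 95, 61, 31, 16, 99, 90, 53]
Insert 61: [11, 61, 95, 31, 16, 99, 90, 53]
Insert 31: [11, 31, 61, 95, 16, 99, 90, 53]
Insert 16: [11, 16, 31, 61, 95, 99, 90, 53]
Insert 99: [11, 16, 31, 61, 95, 99, 90, 53]
Insert 90: [11, 16, 31, 61, 90, 95, 99, 53]
Insert 53: [11, 16, 31, 53, 61, 90, 95, 99]

Sorted: [11, 16, 31, 53, 61, 90, 95, 99]


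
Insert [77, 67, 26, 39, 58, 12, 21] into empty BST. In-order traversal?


Insert 77: root
Insert 67: L from 77
Insert 26: L from 77 -> L from 67
Insert 39: L from 77 -> L from 67 -> R from 26
Insert 58: L from 77 -> L from 67 -> R from 26 -> R from 39
Insert 12: L from 77 -> L from 67 -> L from 26
Insert 21: L from 77 -> L from 67 -> L from 26 -> R from 12

In-order: [12, 21, 26, 39, 58, 67, 77]


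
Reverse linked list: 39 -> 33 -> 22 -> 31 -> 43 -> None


Step 1: curr=39, set curr.next=prev(None) | reversed so far: 39
Step 2: curr=33, set curr.next=prev(39) | reversed so far: 33 -> 39
Step 3: curr=22, set curr.next=prev(33) | reversed so far: 22 -> 33 -> 39
Step 4: curr=31, set curr.next=prev(22) | reversed so far: 31 -> 22 -> 33 -> 39
Step 5: curr=43, set curr.next=prev(31) | reversed so far: 43 -> 31 -> 22 -> 33 -> 39

43 -> 31 -> 22 -> 33 -> 39 -> None


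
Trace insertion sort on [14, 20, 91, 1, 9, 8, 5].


Initial: [14, 20, 91, 1, 9, 8, 5]
Insert 20: [14, 20, 91, 1, 9, 8, 5]
Insert 91: [14, 20, 91, 1, 9, 8, 5]
Insert 1: [1, 14, 20, 91, 9, 8, 5]
Insert 9: [1, 9, 14, 20, 91, 8, 5]
Insert 8: [1, 8, 9, 14, 20, 91, 5]
Insert 5: [1, 5, 8, 9, 14, 20, 91]

Sorted: [1, 5, 8, 9, 14, 20, 91]


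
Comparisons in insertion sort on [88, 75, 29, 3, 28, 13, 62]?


Algorithm: insertion sort
Input: [88, 75, 29, 3, 28, 13, 62]
Sorted: [3, 13, 28, 29, 62, 75, 88]

18


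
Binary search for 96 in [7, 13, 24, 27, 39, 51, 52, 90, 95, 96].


Step 1: lo=0, hi=9, mid=4, val=39
Step 2: lo=5, hi=9, mid=7, val=90
Step 3: lo=8, hi=9, mid=8, val=95
Step 4: lo=9, hi=9, mid=9, val=96

Found at index 9


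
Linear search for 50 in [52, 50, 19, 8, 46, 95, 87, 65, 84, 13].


i=0: 52!=50
i=1: 50==50 found!

Found at 1, 2 comps


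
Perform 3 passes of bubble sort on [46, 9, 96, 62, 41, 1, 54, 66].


Initial: [46, 9, 96, 62, 41, 1, 54, 66]
Pass 1: [9, 46, 62, 41, 1, 54, 66, 96] (6 swaps)
Pass 2: [9, 46, 41, 1, 54, 62, 66, 96] (3 swaps)
Pass 3: [9, 41, 1, 46, 54, 62, 66, 96] (2 swaps)

After 3 passes: [9, 41, 1, 46, 54, 62, 66, 96]


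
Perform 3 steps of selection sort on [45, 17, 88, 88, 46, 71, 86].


Initial: [45, 17, 88, 88, 46, 71, 86]
Step 1: min=17 at 1
  Swap: [17, 45, 88, 88, 46, 71, 86]
Step 2: min=45 at 1
  Swap: [17, 45, 88, 88, 46, 71, 86]
Step 3: min=46 at 4
  Swap: [17, 45, 46, 88, 88, 71, 86]

After 3 steps: [17, 45, 46, 88, 88, 71, 86]


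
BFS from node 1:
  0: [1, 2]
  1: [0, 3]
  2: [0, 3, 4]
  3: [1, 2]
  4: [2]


Visit 1, enqueue [0, 3]
Visit 0, enqueue [2]
Visit 3, enqueue []
Visit 2, enqueue [4]
Visit 4, enqueue []

BFS order: [1, 0, 3, 2, 4]


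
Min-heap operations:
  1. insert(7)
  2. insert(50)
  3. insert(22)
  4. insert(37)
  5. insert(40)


insert(7) -> [7]
insert(50) -> [7, 50]
insert(22) -> [7, 50, 22]
insert(37) -> [7, 37, 22, 50]
insert(40) -> [7, 37, 22, 50, 40]

Final heap: [7, 37, 22, 50, 40]


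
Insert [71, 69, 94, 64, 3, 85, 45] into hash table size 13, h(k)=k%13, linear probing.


Insert 71: h=6 -> slot 6
Insert 69: h=4 -> slot 4
Insert 94: h=3 -> slot 3
Insert 64: h=12 -> slot 12
Insert 3: h=3, 2 probes -> slot 5
Insert 85: h=7 -> slot 7
Insert 45: h=6, 2 probes -> slot 8

Table: [None, None, None, 94, 69, 3, 71, 85, 45, None, None, None, 64]


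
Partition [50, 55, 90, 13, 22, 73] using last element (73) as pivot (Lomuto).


Pivot: 73
  50 <= 73: advance i (no swap)
  55 <= 73: advance i (no swap)
  13 <= 73: swap -> [50, 55, 13, 90, 22, 73]
  22 <= 73: swap -> [50, 55, 13, 22, 90, 73]
Place pivot at 4: [50, 55, 13, 22, 73, 90]

Partitioned: [50, 55, 13, 22, 73, 90]


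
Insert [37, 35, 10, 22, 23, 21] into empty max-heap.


Insert 37: [37]
Insert 35: [37, 35]
Insert 10: [37, 35, 10]
Insert 22: [37, 35, 10, 22]
Insert 23: [37, 35, 10, 22, 23]
Insert 21: [37, 35, 21, 22, 23, 10]

Final heap: [37, 35, 21, 22, 23, 10]


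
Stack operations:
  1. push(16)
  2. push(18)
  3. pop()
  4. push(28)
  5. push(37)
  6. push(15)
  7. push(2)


push(16) -> [16]
push(18) -> [16, 18]
pop()->18, [16]
push(28) -> [16, 28]
push(37) -> [16, 28, 37]
push(15) -> [16, 28, 37, 15]
push(2) -> [16, 28, 37, 15, 2]

Final stack: [16, 28, 37, 15, 2]


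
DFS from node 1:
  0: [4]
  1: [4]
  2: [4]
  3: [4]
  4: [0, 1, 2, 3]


Visit 1, push [4]
Visit 4, push [3, 2, 0]
Visit 0, push []
Visit 2, push []
Visit 3, push []

DFS order: [1, 4, 0, 2, 3]


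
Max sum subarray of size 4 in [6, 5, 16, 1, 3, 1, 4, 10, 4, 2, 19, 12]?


[0:4]: 28
[1:5]: 25
[2:6]: 21
[3:7]: 9
[4:8]: 18
[5:9]: 19
[6:10]: 20
[7:11]: 35
[8:12]: 37

Max: 37 at [8:12]


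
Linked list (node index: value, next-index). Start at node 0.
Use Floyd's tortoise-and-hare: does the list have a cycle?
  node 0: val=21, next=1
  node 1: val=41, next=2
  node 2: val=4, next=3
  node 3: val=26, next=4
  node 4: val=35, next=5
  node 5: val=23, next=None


Floyd's tortoise (slow, +1) and hare (fast, +2):
  init: slow=0, fast=0
  step 1: slow=1, fast=2
  step 2: slow=2, fast=4
  step 3: fast 4->5->None, no cycle

Cycle: no


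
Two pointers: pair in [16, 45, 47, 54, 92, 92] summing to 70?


lo=0(16)+hi=5(92)=108
lo=0(16)+hi=4(92)=108
lo=0(16)+hi=3(54)=70

Yes: 16+54=70


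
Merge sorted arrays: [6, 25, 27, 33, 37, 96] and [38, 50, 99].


Take 6 from A
Take 25 from A
Take 27 from A
Take 33 from A
Take 37 from A
Take 38 from B
Take 50 from B
Take 96 from A

Merged: [6, 25, 27, 33, 37, 38, 50, 96, 99]


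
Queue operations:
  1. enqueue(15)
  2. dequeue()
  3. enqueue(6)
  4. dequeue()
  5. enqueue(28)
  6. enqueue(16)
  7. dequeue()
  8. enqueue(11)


enqueue(15) -> [15]
dequeue()->15, []
enqueue(6) -> [6]
dequeue()->6, []
enqueue(28) -> [28]
enqueue(16) -> [28, 16]
dequeue()->28, [16]
enqueue(11) -> [16, 11]

Final queue: [16, 11]


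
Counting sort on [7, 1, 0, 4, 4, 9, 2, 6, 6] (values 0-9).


Input: [7, 1, 0, 4, 4, 9, 2, 6, 6]
Counts: [1, 1, 1, 0, 2, 0, 2, 1, 0, 1]

Sorted: [0, 1, 2, 4, 4, 6, 6, 7, 9]


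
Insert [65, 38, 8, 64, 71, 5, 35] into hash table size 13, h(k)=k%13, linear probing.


Insert 65: h=0 -> slot 0
Insert 38: h=12 -> slot 12
Insert 8: h=8 -> slot 8
Insert 64: h=12, 2 probes -> slot 1
Insert 71: h=6 -> slot 6
Insert 5: h=5 -> slot 5
Insert 35: h=9 -> slot 9

Table: [65, 64, None, None, None, 5, 71, None, 8, 35, None, None, 38]


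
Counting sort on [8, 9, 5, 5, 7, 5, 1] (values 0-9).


Input: [8, 9, 5, 5, 7, 5, 1]
Counts: [0, 1, 0, 0, 0, 3, 0, 1, 1, 1]

Sorted: [1, 5, 5, 5, 7, 8, 9]


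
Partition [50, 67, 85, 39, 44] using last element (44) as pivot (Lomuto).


Pivot: 44
  39 <= 44: swap -> [39, 67, 85, 50, 44]
Place pivot at 1: [39, 44, 85, 50, 67]

Partitioned: [39, 44, 85, 50, 67]


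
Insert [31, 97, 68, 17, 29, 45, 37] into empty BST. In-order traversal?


Insert 31: root
Insert 97: R from 31
Insert 68: R from 31 -> L from 97
Insert 17: L from 31
Insert 29: L from 31 -> R from 17
Insert 45: R from 31 -> L from 97 -> L from 68
Insert 37: R from 31 -> L from 97 -> L from 68 -> L from 45

In-order: [17, 29, 31, 37, 45, 68, 97]


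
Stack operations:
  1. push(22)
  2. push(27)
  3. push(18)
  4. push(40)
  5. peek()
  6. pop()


push(22) -> [22]
push(27) -> [22, 27]
push(18) -> [22, 27, 18]
push(40) -> [22, 27, 18, 40]
peek()->40
pop()->40, [22, 27, 18]

Final stack: [22, 27, 18]


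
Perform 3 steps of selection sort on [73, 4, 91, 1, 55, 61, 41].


Initial: [73, 4, 91, 1, 55, 61, 41]
Step 1: min=1 at 3
  Swap: [1, 4, 91, 73, 55, 61, 41]
Step 2: min=4 at 1
  Swap: [1, 4, 91, 73, 55, 61, 41]
Step 3: min=41 at 6
  Swap: [1, 4, 41, 73, 55, 61, 91]

After 3 steps: [1, 4, 41, 73, 55, 61, 91]


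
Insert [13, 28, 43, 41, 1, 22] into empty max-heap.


Insert 13: [13]
Insert 28: [28, 13]
Insert 43: [43, 13, 28]
Insert 41: [43, 41, 28, 13]
Insert 1: [43, 41, 28, 13, 1]
Insert 22: [43, 41, 28, 13, 1, 22]

Final heap: [43, 41, 28, 13, 1, 22]


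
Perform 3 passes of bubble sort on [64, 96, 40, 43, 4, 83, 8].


Initial: [64, 96, 40, 43, 4, 83, 8]
Pass 1: [64, 40, 43, 4, 83, 8, 96] (5 swaps)
Pass 2: [40, 43, 4, 64, 8, 83, 96] (4 swaps)
Pass 3: [40, 4, 43, 8, 64, 83, 96] (2 swaps)

After 3 passes: [40, 4, 43, 8, 64, 83, 96]


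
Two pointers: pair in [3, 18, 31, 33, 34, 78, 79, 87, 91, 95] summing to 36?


lo=0(3)+hi=9(95)=98
lo=0(3)+hi=8(91)=94
lo=0(3)+hi=7(87)=90
lo=0(3)+hi=6(79)=82
lo=0(3)+hi=5(78)=81
lo=0(3)+hi=4(34)=37
lo=0(3)+hi=3(33)=36

Yes: 3+33=36


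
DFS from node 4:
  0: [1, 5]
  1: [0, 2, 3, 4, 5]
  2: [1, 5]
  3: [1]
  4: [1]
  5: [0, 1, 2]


Visit 4, push [1]
Visit 1, push [5, 3, 2, 0]
Visit 0, push [5]
Visit 5, push [2]
Visit 2, push []
Visit 3, push []

DFS order: [4, 1, 0, 5, 2, 3]


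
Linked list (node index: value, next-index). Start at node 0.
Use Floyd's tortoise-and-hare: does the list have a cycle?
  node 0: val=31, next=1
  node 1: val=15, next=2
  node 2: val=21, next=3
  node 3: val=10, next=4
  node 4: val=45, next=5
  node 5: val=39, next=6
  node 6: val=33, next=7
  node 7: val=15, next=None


Floyd's tortoise (slow, +1) and hare (fast, +2):
  init: slow=0, fast=0
  step 1: slow=1, fast=2
  step 2: slow=2, fast=4
  step 3: slow=3, fast=6
  step 4: fast 6->7->None, no cycle

Cycle: no


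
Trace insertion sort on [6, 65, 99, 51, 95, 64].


Initial: [6, 65, 99, 51, 95, 64]
Insert 65: [6, 65, 99, 51, 95, 64]
Insert 99: [6, 65, 99, 51, 95, 64]
Insert 51: [6, 51, 65, 99, 95, 64]
Insert 95: [6, 51, 65, 95, 99, 64]
Insert 64: [6, 51, 64, 65, 95, 99]

Sorted: [6, 51, 64, 65, 95, 99]


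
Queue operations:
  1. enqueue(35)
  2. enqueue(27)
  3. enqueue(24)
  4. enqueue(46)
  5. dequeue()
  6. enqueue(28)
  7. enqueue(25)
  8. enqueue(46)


enqueue(35) -> [35]
enqueue(27) -> [35, 27]
enqueue(24) -> [35, 27, 24]
enqueue(46) -> [35, 27, 24, 46]
dequeue()->35, [27, 24, 46]
enqueue(28) -> [27, 24, 46, 28]
enqueue(25) -> [27, 24, 46, 28, 25]
enqueue(46) -> [27, 24, 46, 28, 25, 46]

Final queue: [27, 24, 46, 28, 25, 46]


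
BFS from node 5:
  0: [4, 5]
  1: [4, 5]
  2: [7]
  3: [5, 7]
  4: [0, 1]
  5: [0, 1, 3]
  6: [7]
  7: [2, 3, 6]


Visit 5, enqueue [0, 1, 3]
Visit 0, enqueue [4]
Visit 1, enqueue []
Visit 3, enqueue [7]
Visit 4, enqueue []
Visit 7, enqueue [2, 6]
Visit 2, enqueue []
Visit 6, enqueue []

BFS order: [5, 0, 1, 3, 4, 7, 2, 6]


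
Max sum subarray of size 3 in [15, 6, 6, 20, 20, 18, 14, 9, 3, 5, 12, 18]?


[0:3]: 27
[1:4]: 32
[2:5]: 46
[3:6]: 58
[4:7]: 52
[5:8]: 41
[6:9]: 26
[7:10]: 17
[8:11]: 20
[9:12]: 35

Max: 58 at [3:6]


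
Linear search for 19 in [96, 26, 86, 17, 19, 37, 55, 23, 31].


i=0: 96!=19
i=1: 26!=19
i=2: 86!=19
i=3: 17!=19
i=4: 19==19 found!

Found at 4, 5 comps


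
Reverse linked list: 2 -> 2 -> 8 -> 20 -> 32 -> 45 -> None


Step 1: curr=2, set curr.next=prev(None) | reversed so far: 2
Step 2: curr=2, set curr.next=prev(2) | reversed so far: 2 -> 2
Step 3: curr=8, set curr.next=prev(2) | reversed so far: 8 -> 2 -> 2
Step 4: curr=20, set curr.next=prev(8) | reversed so far: 20 -> 8 -> 2 -> 2
Step 5: curr=32, set curr.next=prev(20) | reversed so far: 32 -> 20 -> 8 -> 2 -> 2
Step 6: curr=45, set curr.next=prev(32) | reversed so far: 45 -> 32 -> 20 -> 8 -> 2 -> 2

45 -> 32 -> 20 -> 8 -> 2 -> 2 -> None


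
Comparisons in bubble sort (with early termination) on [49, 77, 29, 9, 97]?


Algorithm: bubble sort (with early termination)
Input: [49, 77, 29, 9, 97]
Sorted: [9, 29, 49, 77, 97]

10


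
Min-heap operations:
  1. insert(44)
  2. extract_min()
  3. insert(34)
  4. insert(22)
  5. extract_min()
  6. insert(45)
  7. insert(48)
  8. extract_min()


insert(44) -> [44]
extract_min()->44, []
insert(34) -> [34]
insert(22) -> [22, 34]
extract_min()->22, [34]
insert(45) -> [34, 45]
insert(48) -> [34, 45, 48]
extract_min()->34, [45, 48]

Final heap: [45, 48]


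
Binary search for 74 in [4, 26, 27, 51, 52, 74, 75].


Step 1: lo=0, hi=6, mid=3, val=51
Step 2: lo=4, hi=6, mid=5, val=74

Found at index 5


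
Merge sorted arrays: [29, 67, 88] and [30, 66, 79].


Take 29 from A
Take 30 from B
Take 66 from B
Take 67 from A
Take 79 from B

Merged: [29, 30, 66, 67, 79, 88]


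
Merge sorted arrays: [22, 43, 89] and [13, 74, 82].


Take 13 from B
Take 22 from A
Take 43 from A
Take 74 from B
Take 82 from B

Merged: [13, 22, 43, 74, 82, 89]


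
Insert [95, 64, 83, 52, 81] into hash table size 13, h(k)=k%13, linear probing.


Insert 95: h=4 -> slot 4
Insert 64: h=12 -> slot 12
Insert 83: h=5 -> slot 5
Insert 52: h=0 -> slot 0
Insert 81: h=3 -> slot 3

Table: [52, None, None, 81, 95, 83, None, None, None, None, None, None, 64]


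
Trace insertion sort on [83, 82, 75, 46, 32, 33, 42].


Initial: [83, 82, 75, 46, 32, 33, 42]
Insert 82: [82, 83, 75, 46, 32, 33, 42]
Insert 75: [75, 82, 83, 46, 32, 33, 42]
Insert 46: [46, 75, 82, 83, 32, 33, 42]
Insert 32: [32, 46, 75, 82, 83, 33, 42]
Insert 33: [32, 33, 46, 75, 82, 83, 42]
Insert 42: [32, 33, 42, 46, 75, 82, 83]

Sorted: [32, 33, 42, 46, 75, 82, 83]


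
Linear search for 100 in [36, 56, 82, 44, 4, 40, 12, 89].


i=0: 36!=100
i=1: 56!=100
i=2: 82!=100
i=3: 44!=100
i=4: 4!=100
i=5: 40!=100
i=6: 12!=100
i=7: 89!=100

Not found, 8 comps


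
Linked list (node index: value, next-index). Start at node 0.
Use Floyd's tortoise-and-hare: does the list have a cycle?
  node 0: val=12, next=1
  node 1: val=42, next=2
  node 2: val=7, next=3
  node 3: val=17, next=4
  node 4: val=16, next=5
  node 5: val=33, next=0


Floyd's tortoise (slow, +1) and hare (fast, +2):
  init: slow=0, fast=0
  step 1: slow=1, fast=2
  step 2: slow=2, fast=4
  step 3: slow=3, fast=0
  step 4: slow=4, fast=2
  step 5: slow=5, fast=4
  step 6: slow=0, fast=0
  slow == fast at node 0: cycle detected

Cycle: yes


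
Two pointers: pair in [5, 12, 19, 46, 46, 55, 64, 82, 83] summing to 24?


lo=0(5)+hi=8(83)=88
lo=0(5)+hi=7(82)=87
lo=0(5)+hi=6(64)=69
lo=0(5)+hi=5(55)=60
lo=0(5)+hi=4(46)=51
lo=0(5)+hi=3(46)=51
lo=0(5)+hi=2(19)=24

Yes: 5+19=24


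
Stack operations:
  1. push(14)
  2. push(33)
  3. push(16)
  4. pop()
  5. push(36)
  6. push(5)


push(14) -> [14]
push(33) -> [14, 33]
push(16) -> [14, 33, 16]
pop()->16, [14, 33]
push(36) -> [14, 33, 36]
push(5) -> [14, 33, 36, 5]

Final stack: [14, 33, 36, 5]


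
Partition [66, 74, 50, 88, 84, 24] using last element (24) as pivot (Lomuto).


Pivot: 24
Place pivot at 0: [24, 74, 50, 88, 84, 66]

Partitioned: [24, 74, 50, 88, 84, 66]


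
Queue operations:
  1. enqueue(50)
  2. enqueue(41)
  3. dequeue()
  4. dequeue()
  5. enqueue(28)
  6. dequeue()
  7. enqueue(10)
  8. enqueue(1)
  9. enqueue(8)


enqueue(50) -> [50]
enqueue(41) -> [50, 41]
dequeue()->50, [41]
dequeue()->41, []
enqueue(28) -> [28]
dequeue()->28, []
enqueue(10) -> [10]
enqueue(1) -> [10, 1]
enqueue(8) -> [10, 1, 8]

Final queue: [10, 1, 8]


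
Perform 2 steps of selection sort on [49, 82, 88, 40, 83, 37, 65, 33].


Initial: [49, 82, 88, 40, 83, 37, 65, 33]
Step 1: min=33 at 7
  Swap: [33, 82, 88, 40, 83, 37, 65, 49]
Step 2: min=37 at 5
  Swap: [33, 37, 88, 40, 83, 82, 65, 49]

After 2 steps: [33, 37, 88, 40, 83, 82, 65, 49]


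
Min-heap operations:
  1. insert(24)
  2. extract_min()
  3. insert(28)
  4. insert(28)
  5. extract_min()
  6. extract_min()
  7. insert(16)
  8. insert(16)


insert(24) -> [24]
extract_min()->24, []
insert(28) -> [28]
insert(28) -> [28, 28]
extract_min()->28, [28]
extract_min()->28, []
insert(16) -> [16]
insert(16) -> [16, 16]

Final heap: [16, 16]


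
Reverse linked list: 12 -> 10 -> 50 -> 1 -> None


Step 1: curr=12, set curr.next=prev(None) | reversed so far: 12
Step 2: curr=10, set curr.next=prev(12) | reversed so far: 10 -> 12
Step 3: curr=50, set curr.next=prev(10) | reversed so far: 50 -> 10 -> 12
Step 4: curr=1, set curr.next=prev(50) | reversed so far: 1 -> 50 -> 10 -> 12

1 -> 50 -> 10 -> 12 -> None


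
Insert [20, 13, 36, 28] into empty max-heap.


Insert 20: [20]
Insert 13: [20, 13]
Insert 36: [36, 13, 20]
Insert 28: [36, 28, 20, 13]

Final heap: [36, 28, 20, 13]


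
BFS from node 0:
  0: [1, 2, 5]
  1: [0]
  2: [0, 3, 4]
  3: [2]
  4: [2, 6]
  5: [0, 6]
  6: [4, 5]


Visit 0, enqueue [1, 2, 5]
Visit 1, enqueue []
Visit 2, enqueue [3, 4]
Visit 5, enqueue [6]
Visit 3, enqueue []
Visit 4, enqueue []
Visit 6, enqueue []

BFS order: [0, 1, 2, 5, 3, 4, 6]


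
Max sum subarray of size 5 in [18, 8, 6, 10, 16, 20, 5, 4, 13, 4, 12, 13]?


[0:5]: 58
[1:6]: 60
[2:7]: 57
[3:8]: 55
[4:9]: 58
[5:10]: 46
[6:11]: 38
[7:12]: 46

Max: 60 at [1:6]


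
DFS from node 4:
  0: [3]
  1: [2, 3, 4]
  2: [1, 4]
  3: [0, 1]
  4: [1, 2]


Visit 4, push [2, 1]
Visit 1, push [3, 2]
Visit 2, push []
Visit 3, push [0]
Visit 0, push []

DFS order: [4, 1, 2, 3, 0]


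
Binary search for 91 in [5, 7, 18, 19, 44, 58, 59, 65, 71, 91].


Step 1: lo=0, hi=9, mid=4, val=44
Step 2: lo=5, hi=9, mid=7, val=65
Step 3: lo=8, hi=9, mid=8, val=71
Step 4: lo=9, hi=9, mid=9, val=91

Found at index 9


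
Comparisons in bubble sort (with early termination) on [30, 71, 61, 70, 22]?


Algorithm: bubble sort (with early termination)
Input: [30, 71, 61, 70, 22]
Sorted: [22, 30, 61, 70, 71]

10


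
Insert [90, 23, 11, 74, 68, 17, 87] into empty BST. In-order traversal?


Insert 90: root
Insert 23: L from 90
Insert 11: L from 90 -> L from 23
Insert 74: L from 90 -> R from 23
Insert 68: L from 90 -> R from 23 -> L from 74
Insert 17: L from 90 -> L from 23 -> R from 11
Insert 87: L from 90 -> R from 23 -> R from 74

In-order: [11, 17, 23, 68, 74, 87, 90]


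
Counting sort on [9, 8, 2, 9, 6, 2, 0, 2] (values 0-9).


Input: [9, 8, 2, 9, 6, 2, 0, 2]
Counts: [1, 0, 3, 0, 0, 0, 1, 0, 1, 2]

Sorted: [0, 2, 2, 2, 6, 8, 9, 9]
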